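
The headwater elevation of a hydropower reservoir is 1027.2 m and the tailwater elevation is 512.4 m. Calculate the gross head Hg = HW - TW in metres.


Hg = 1027.2 - 512.4 = 514.8000 m


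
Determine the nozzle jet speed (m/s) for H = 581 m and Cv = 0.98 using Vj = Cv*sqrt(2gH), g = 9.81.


Vj = 0.98 * sqrt(2*9.81*581) = 104.6318 m/s


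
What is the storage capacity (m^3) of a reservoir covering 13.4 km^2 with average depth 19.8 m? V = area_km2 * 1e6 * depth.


V = 13.4 * 1e6 * 19.8 = 2.6532e+08 m^3


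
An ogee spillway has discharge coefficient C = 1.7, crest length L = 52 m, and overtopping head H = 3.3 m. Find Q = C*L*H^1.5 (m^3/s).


Q = 1.7 * 52 * 3.3^1.5 = 529.9357 m^3/s


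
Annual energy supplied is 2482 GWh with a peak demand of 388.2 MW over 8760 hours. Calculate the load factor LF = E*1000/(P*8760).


LF = 2482 * 1000 / (388.2 * 8760) = 0.7299


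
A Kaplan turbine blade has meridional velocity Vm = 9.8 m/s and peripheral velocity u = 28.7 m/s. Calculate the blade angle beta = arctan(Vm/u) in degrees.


beta = arctan(9.8 / 28.7) = 18.8532 degrees


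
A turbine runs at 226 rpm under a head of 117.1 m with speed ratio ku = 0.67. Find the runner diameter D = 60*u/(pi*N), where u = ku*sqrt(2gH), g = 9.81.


u = 0.67 * sqrt(2*9.81*117.1) = 32.1146 m/s
D = 60 * 32.1146 / (pi * 226) = 2.7139 m


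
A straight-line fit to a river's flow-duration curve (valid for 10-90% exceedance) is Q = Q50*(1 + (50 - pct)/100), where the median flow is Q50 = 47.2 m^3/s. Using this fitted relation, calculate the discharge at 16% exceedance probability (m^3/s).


Q = 47.2 * (1 + (50 - 16)/100) = 63.2480 m^3/s


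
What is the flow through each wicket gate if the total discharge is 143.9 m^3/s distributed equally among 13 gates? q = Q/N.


q = 143.9 / 13 = 11.0692 m^3/s


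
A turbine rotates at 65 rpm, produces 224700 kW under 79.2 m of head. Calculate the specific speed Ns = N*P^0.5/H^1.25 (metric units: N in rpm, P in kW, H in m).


Ns = 65 * 224700^0.5 / 79.2^1.25 = 130.4093


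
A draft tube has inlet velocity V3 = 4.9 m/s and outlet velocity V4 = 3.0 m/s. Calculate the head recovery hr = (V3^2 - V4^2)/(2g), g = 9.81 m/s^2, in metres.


hr = (4.9^2 - 3.0^2) / (2*9.81) = 0.7650 m


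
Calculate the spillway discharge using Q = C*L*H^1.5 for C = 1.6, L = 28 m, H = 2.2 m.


Q = 1.6 * 28 * 2.2^1.5 = 146.1881 m^3/s


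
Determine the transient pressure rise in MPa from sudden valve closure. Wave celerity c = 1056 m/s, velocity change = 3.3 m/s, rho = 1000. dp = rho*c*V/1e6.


dp = 1000 * 1056 * 3.3 / 1e6 = 3.4848 MPa


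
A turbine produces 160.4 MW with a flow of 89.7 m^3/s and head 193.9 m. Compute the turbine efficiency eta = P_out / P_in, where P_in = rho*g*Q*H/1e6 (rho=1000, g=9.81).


P_in = 1000 * 9.81 * 89.7 * 193.9 / 1e6 = 170.6237 MW
eta = 160.4 / 170.6237 = 0.9401


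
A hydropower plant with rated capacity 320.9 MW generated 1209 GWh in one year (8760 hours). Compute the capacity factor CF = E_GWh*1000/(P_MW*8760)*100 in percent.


CF = 1209 * 1000 / (320.9 * 8760) * 100 = 43.0083 %


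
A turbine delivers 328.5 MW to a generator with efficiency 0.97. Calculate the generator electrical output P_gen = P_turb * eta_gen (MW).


P_gen = 328.5 * 0.97 = 318.6450 MW


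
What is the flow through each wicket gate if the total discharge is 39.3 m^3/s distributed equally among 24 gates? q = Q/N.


q = 39.3 / 24 = 1.6375 m^3/s


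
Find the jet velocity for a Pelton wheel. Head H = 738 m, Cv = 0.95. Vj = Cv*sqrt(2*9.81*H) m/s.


Vj = 0.95 * sqrt(2*9.81*738) = 114.3145 m/s


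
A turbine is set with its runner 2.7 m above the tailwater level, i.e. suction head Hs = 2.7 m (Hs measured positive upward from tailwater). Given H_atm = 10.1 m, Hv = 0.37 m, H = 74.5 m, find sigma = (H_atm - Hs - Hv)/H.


sigma = (10.1 - 2.7 - 0.37) / 74.5 = 0.0944


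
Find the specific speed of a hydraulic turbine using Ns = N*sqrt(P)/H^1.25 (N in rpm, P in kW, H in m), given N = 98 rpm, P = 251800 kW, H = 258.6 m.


Ns = 98 * 251800^0.5 / 258.6^1.25 = 47.4207


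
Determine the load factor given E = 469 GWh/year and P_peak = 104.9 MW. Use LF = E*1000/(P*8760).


LF = 469 * 1000 / (104.9 * 8760) = 0.5104


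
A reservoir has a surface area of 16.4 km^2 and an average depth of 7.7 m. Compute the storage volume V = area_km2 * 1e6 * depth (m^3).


V = 16.4 * 1e6 * 7.7 = 1.2628e+08 m^3


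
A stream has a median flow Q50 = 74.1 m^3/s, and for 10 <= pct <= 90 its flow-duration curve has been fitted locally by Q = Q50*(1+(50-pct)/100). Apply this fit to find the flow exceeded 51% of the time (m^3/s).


Q = 74.1 * (1 + (50 - 51)/100) = 73.3590 m^3/s


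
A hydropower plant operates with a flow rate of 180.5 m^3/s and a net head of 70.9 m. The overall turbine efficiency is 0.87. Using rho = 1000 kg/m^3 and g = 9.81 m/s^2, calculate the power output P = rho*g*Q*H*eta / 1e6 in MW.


P = 1000 * 9.81 * 180.5 * 70.9 * 0.87 / 1e6 = 109.2224 MW


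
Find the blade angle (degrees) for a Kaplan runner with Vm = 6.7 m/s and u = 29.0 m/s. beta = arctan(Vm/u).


beta = arctan(6.7 / 29.0) = 13.0090 degrees


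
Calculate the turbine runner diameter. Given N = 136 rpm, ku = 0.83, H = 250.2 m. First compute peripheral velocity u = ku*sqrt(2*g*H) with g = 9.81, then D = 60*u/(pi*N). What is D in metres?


u = 0.83 * sqrt(2*9.81*250.2) = 58.1529 m/s
D = 60 * 58.1529 / (pi * 136) = 8.1665 m


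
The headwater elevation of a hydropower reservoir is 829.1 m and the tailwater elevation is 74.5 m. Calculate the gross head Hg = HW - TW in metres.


Hg = 829.1 - 74.5 = 754.6000 m


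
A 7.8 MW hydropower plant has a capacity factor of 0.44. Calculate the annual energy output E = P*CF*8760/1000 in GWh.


E = 7.8 * 0.44 * 8760 / 1000 = 30.0643 GWh


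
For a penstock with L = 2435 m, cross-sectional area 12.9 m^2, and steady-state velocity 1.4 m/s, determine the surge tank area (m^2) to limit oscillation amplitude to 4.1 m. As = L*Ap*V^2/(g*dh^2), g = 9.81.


As = 2435 * 12.9 * 1.4^2 / (9.81 * 4.1^2) = 373.3430 m^2


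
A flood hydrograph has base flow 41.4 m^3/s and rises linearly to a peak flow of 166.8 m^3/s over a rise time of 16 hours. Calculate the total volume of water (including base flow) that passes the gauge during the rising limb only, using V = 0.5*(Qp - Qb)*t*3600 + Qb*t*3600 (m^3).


V = 0.5*(166.8 - 41.4)*16*3600 + 41.4*16*3600 = 5.9962e+06 m^3


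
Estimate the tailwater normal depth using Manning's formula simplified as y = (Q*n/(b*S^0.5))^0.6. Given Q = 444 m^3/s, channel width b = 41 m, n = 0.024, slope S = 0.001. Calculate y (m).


y = (444 * 0.024 / (41 * 0.001^0.5))^0.6 = 3.5390 m


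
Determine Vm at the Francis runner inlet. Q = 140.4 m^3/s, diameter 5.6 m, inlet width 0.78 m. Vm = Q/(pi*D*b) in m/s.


Vm = 140.4 / (pi * 5.6 * 0.78) = 10.2314 m/s


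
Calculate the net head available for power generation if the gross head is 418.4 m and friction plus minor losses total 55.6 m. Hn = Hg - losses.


Hn = 418.4 - 55.6 = 362.8000 m


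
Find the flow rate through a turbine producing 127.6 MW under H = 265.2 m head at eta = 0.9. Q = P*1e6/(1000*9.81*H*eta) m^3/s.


Q = 127.6 * 1e6 / (1000 * 9.81 * 265.2 * 0.9) = 54.4961 m^3/s


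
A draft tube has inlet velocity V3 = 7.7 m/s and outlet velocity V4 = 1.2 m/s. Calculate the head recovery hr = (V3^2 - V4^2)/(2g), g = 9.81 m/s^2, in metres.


hr = (7.7^2 - 1.2^2) / (2*9.81) = 2.9485 m


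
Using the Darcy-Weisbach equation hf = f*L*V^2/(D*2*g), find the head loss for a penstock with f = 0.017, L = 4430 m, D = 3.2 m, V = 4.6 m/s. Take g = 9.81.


hf = 0.017 * 4430 * 4.6^2 / (3.2 * 2 * 9.81) = 25.3816 m


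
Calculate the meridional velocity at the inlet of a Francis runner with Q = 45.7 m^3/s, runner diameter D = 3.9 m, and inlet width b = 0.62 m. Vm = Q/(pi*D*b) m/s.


Vm = 45.7 / (pi * 3.9 * 0.62) = 6.0160 m/s


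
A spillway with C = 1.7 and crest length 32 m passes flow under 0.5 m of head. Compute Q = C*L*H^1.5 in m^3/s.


Q = 1.7 * 32 * 0.5^1.5 = 19.2333 m^3/s


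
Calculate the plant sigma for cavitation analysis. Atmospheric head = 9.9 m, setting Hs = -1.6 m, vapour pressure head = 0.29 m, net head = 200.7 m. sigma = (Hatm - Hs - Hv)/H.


sigma = (9.9 - (-1.6) - 0.29) / 200.7 = 0.0559


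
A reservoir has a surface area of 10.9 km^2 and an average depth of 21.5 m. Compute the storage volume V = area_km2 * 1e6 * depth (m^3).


V = 10.9 * 1e6 * 21.5 = 2.3435e+08 m^3


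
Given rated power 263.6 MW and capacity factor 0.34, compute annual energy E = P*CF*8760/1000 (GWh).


E = 263.6 * 0.34 * 8760 / 1000 = 785.1062 GWh


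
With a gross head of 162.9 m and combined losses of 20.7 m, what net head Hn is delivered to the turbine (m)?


Hn = 162.9 - 20.7 = 142.2000 m


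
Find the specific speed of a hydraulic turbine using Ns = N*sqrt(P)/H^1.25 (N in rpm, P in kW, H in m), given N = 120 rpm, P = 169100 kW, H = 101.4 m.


Ns = 120 * 169100^0.5 / 101.4^1.25 = 153.3577


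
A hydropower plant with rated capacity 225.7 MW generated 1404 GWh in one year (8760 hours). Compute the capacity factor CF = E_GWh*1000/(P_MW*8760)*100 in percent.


CF = 1404 * 1000 / (225.7 * 8760) * 100 = 71.0120 %


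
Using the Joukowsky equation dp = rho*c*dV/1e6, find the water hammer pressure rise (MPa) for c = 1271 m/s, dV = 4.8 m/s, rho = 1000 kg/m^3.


dp = 1000 * 1271 * 4.8 / 1e6 = 6.1008 MPa


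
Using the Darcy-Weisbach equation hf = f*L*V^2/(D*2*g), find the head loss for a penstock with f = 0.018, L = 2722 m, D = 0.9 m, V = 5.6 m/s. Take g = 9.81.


hf = 0.018 * 2722 * 5.6^2 / (0.9 * 2 * 9.81) = 87.0152 m


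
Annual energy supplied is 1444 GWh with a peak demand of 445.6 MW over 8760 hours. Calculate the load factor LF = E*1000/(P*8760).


LF = 1444 * 1000 / (445.6 * 8760) = 0.3699


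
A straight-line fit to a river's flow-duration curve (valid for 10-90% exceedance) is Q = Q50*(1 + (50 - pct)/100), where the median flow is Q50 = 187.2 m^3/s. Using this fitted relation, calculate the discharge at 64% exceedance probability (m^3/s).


Q = 187.2 * (1 + (50 - 64)/100) = 160.9920 m^3/s


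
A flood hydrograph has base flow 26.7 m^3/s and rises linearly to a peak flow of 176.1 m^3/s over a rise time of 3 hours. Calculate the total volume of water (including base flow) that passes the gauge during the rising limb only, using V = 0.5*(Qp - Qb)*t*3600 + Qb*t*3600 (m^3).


V = 0.5*(176.1 - 26.7)*3*3600 + 26.7*3*3600 = 1.0951e+06 m^3


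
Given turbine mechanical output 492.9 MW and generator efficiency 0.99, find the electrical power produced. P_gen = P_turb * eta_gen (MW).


P_gen = 492.9 * 0.99 = 487.9710 MW


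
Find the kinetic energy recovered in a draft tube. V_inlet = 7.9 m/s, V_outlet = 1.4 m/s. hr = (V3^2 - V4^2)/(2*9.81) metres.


hr = (7.9^2 - 1.4^2) / (2*9.81) = 3.0810 m


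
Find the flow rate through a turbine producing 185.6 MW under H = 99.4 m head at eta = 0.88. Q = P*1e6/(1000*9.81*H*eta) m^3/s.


Q = 185.6 * 1e6 / (1000 * 9.81 * 99.4 * 0.88) = 216.2917 m^3/s


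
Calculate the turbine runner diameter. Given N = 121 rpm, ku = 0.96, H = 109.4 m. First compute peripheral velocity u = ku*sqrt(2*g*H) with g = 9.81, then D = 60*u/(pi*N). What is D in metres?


u = 0.96 * sqrt(2*9.81*109.4) = 44.4764 m/s
D = 60 * 44.4764 / (pi * 121) = 7.0201 m


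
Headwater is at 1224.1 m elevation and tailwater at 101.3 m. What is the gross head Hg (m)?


Hg = 1224.1 - 101.3 = 1122.8000 m


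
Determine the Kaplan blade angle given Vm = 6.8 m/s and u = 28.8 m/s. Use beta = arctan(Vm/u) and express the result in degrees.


beta = arctan(6.8 / 28.8) = 13.2849 degrees


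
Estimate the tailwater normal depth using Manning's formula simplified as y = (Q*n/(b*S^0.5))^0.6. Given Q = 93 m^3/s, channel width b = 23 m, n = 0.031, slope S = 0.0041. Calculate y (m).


y = (93 * 0.031 / (23 * 0.0041^0.5))^0.6 = 1.4964 m


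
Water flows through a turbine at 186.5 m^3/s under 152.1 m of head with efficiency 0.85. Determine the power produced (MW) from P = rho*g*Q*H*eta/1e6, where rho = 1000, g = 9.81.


P = 1000 * 9.81 * 186.5 * 152.1 * 0.85 / 1e6 = 236.5353 MW


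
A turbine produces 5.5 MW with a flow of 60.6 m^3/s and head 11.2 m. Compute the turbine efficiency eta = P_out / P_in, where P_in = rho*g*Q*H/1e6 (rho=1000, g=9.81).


P_in = 1000 * 9.81 * 60.6 * 11.2 / 1e6 = 6.6582 MW
eta = 5.5 / 6.6582 = 0.8260


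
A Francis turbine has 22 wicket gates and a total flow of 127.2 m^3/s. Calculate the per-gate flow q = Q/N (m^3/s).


q = 127.2 / 22 = 5.7818 m^3/s


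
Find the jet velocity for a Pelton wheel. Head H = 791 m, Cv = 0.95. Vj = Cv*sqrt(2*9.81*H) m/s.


Vj = 0.95 * sqrt(2*9.81*791) = 118.3481 m/s


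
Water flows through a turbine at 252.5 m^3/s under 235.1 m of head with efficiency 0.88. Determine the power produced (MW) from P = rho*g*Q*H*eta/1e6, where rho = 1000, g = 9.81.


P = 1000 * 9.81 * 252.5 * 235.1 * 0.88 / 1e6 = 512.4667 MW


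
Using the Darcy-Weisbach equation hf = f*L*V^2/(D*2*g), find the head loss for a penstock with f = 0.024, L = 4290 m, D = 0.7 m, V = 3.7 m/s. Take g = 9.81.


hf = 0.024 * 4290 * 3.7^2 / (0.7 * 2 * 9.81) = 102.6301 m


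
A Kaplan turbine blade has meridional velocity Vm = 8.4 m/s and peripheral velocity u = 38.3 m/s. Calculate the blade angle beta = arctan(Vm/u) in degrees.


beta = arctan(8.4 / 38.3) = 12.3703 degrees


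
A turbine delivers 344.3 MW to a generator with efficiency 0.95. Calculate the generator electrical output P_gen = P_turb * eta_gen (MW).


P_gen = 344.3 * 0.95 = 327.0850 MW


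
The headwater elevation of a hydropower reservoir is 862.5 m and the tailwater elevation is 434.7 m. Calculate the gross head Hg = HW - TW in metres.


Hg = 862.5 - 434.7 = 427.8000 m


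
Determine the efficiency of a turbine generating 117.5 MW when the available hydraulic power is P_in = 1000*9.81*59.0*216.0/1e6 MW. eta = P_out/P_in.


P_in = 1000 * 9.81 * 59.0 * 216.0 / 1e6 = 125.0186 MW
eta = 117.5 / 125.0186 = 0.9399


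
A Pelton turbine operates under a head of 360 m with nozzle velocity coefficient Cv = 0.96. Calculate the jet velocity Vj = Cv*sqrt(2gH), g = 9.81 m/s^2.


Vj = 0.96 * sqrt(2*9.81*360) = 80.6811 m/s


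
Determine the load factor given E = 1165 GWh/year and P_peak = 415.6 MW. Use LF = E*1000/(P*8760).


LF = 1165 * 1000 / (415.6 * 8760) = 0.3200


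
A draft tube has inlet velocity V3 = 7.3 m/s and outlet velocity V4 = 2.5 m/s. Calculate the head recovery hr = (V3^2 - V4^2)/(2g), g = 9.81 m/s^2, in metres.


hr = (7.3^2 - 2.5^2) / (2*9.81) = 2.3976 m


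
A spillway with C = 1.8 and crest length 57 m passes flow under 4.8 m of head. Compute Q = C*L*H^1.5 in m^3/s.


Q = 1.8 * 57 * 4.8^1.5 = 1078.9696 m^3/s


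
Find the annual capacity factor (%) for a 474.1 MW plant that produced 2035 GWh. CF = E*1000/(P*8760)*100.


CF = 2035 * 1000 / (474.1 * 8760) * 100 = 48.9994 %


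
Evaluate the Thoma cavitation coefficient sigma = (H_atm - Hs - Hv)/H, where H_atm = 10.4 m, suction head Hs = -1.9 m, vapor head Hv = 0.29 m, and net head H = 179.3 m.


sigma = (10.4 - (-1.9) - 0.29) / 179.3 = 0.0670


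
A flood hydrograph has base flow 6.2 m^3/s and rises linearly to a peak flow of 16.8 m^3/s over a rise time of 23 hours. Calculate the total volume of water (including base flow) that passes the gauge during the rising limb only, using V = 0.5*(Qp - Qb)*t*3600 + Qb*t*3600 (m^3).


V = 0.5*(16.8 - 6.2)*23*3600 + 6.2*23*3600 = 952200.0000 m^3


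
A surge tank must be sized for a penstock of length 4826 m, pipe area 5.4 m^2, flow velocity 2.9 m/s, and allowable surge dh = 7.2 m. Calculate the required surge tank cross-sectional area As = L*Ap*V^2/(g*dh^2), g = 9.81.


As = 4826 * 5.4 * 2.9^2 / (9.81 * 7.2^2) = 430.9661 m^2


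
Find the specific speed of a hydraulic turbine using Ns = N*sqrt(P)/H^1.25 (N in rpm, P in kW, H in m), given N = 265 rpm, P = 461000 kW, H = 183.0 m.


Ns = 265 * 461000^0.5 / 183.0^1.25 = 267.3206


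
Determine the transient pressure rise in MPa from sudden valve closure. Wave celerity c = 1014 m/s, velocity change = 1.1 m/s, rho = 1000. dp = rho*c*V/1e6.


dp = 1000 * 1014 * 1.1 / 1e6 = 1.1154 MPa


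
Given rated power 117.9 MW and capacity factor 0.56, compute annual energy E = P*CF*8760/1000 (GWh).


E = 117.9 * 0.56 * 8760 / 1000 = 578.3702 GWh


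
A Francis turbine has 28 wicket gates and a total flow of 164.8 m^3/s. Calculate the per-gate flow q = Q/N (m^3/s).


q = 164.8 / 28 = 5.8857 m^3/s


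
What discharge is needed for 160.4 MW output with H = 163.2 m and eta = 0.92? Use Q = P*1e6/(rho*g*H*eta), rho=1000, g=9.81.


Q = 160.4 * 1e6 / (1000 * 9.81 * 163.2 * 0.92) = 108.8999 m^3/s


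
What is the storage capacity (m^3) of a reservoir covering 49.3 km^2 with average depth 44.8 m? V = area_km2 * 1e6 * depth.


V = 49.3 * 1e6 * 44.8 = 2.2086e+09 m^3


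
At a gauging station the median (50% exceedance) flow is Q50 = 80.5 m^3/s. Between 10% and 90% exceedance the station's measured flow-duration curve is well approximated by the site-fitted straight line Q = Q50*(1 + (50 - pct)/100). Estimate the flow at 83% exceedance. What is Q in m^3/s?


Q = 80.5 * (1 + (50 - 83)/100) = 53.9350 m^3/s


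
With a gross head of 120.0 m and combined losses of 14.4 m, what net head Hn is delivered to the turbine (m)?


Hn = 120.0 - 14.4 = 105.6000 m


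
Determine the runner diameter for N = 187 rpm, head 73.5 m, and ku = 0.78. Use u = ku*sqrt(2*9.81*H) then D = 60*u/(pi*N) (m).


u = 0.78 * sqrt(2*9.81*73.5) = 29.6202 m/s
D = 60 * 29.6202 / (pi * 187) = 3.0252 m


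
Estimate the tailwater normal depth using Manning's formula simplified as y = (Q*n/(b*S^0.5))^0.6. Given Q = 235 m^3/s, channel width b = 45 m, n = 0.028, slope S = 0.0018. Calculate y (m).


y = (235 * 0.028 / (45 * 0.0018^0.5))^0.6 = 2.1010 m


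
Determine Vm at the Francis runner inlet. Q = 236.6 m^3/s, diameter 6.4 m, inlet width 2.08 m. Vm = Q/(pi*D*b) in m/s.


Vm = 236.6 / (pi * 6.4 * 2.08) = 5.6575 m/s


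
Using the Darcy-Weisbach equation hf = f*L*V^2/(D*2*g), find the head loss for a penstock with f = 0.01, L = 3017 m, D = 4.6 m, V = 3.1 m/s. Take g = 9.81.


hf = 0.01 * 3017 * 3.1^2 / (4.6 * 2 * 9.81) = 3.2125 m


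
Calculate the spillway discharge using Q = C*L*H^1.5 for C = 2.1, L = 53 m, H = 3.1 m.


Q = 2.1 * 53 * 3.1^1.5 = 607.4880 m^3/s


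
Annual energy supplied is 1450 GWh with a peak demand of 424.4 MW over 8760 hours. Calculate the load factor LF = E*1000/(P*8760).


LF = 1450 * 1000 / (424.4 * 8760) = 0.3900


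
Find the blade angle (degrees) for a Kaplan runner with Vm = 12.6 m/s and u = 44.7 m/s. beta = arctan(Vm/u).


beta = arctan(12.6 / 44.7) = 15.7420 degrees


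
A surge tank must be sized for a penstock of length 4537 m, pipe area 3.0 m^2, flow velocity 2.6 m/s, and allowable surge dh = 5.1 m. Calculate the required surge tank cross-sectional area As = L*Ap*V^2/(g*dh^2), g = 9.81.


As = 4537 * 3.0 * 2.6^2 / (9.81 * 5.1^2) = 360.6014 m^2


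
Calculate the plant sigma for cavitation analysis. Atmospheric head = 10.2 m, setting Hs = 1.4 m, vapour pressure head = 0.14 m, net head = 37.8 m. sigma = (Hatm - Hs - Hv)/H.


sigma = (10.2 - 1.4 - 0.14) / 37.8 = 0.2291


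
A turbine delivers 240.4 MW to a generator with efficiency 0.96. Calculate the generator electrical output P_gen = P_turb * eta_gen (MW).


P_gen = 240.4 * 0.96 = 230.7840 MW


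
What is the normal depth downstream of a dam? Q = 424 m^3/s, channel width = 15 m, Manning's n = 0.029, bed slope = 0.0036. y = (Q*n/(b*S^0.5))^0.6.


y = (424 * 0.029 / (15 * 0.0036^0.5))^0.6 = 4.8008 m


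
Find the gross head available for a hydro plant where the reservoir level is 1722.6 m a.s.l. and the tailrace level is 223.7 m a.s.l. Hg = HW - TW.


Hg = 1722.6 - 223.7 = 1498.9000 m


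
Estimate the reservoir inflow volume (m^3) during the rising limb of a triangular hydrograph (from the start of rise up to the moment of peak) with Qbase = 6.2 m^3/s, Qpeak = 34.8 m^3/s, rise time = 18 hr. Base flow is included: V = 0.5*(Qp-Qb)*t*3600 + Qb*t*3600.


V = 0.5*(34.8 - 6.2)*18*3600 + 6.2*18*3600 = 1.3284e+06 m^3


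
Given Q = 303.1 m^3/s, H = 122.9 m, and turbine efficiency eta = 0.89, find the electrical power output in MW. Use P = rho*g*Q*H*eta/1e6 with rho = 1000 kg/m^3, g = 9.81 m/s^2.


P = 1000 * 9.81 * 303.1 * 122.9 * 0.89 / 1e6 = 325.2347 MW


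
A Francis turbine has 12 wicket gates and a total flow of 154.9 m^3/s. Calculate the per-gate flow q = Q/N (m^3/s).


q = 154.9 / 12 = 12.9083 m^3/s


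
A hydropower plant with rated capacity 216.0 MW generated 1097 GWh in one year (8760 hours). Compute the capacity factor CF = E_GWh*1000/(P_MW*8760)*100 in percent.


CF = 1097 * 1000 / (216.0 * 8760) * 100 = 57.9761 %


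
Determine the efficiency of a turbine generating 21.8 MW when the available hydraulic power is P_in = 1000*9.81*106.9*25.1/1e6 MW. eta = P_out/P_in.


P_in = 1000 * 9.81 * 106.9 * 25.1 / 1e6 = 26.3221 MW
eta = 21.8 / 26.3221 = 0.8282


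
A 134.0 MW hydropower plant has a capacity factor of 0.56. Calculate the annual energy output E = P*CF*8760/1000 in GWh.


E = 134.0 * 0.56 * 8760 / 1000 = 657.3504 GWh


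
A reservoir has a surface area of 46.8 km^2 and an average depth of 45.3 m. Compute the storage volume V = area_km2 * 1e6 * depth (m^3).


V = 46.8 * 1e6 * 45.3 = 2.1200e+09 m^3


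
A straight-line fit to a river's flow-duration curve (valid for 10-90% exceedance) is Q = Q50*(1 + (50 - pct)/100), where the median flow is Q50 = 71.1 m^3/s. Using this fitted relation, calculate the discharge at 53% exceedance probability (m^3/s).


Q = 71.1 * (1 + (50 - 53)/100) = 68.9670 m^3/s


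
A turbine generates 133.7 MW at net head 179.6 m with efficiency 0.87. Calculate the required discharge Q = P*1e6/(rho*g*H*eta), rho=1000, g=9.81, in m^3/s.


Q = 133.7 * 1e6 / (1000 * 9.81 * 179.6 * 0.87) = 87.2242 m^3/s


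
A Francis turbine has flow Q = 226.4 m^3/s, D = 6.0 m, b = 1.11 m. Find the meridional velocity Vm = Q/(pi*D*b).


Vm = 226.4 / (pi * 6.0 * 1.11) = 10.8206 m/s


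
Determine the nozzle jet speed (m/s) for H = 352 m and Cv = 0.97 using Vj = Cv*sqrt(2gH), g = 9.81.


Vj = 0.97 * sqrt(2*9.81*352) = 80.6107 m/s


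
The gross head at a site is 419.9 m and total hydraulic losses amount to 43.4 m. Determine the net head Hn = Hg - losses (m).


Hn = 419.9 - 43.4 = 376.5000 m


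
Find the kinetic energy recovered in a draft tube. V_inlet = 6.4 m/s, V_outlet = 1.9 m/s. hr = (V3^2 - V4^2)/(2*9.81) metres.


hr = (6.4^2 - 1.9^2) / (2*9.81) = 1.9037 m


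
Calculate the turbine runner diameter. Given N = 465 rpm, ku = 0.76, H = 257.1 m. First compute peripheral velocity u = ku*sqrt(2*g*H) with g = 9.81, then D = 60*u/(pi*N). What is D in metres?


u = 0.76 * sqrt(2*9.81*257.1) = 53.9777 m/s
D = 60 * 53.9777 / (pi * 465) = 2.2170 m


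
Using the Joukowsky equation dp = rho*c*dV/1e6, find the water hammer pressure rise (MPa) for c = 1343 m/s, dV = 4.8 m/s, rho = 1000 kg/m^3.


dp = 1000 * 1343 * 4.8 / 1e6 = 6.4464 MPa


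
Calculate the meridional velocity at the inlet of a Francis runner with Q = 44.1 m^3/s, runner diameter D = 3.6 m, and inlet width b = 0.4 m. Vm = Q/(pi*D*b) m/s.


Vm = 44.1 / (pi * 3.6 * 0.4) = 9.7482 m/s


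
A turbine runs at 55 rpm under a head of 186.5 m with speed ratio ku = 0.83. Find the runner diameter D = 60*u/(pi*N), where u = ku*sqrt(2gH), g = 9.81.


u = 0.83 * sqrt(2*9.81*186.5) = 50.2073 m/s
D = 60 * 50.2073 / (pi * 55) = 17.4343 m


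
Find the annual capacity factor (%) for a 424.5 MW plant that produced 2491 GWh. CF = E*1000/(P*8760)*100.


CF = 2491 * 1000 / (424.5 * 8760) * 100 = 66.9872 %


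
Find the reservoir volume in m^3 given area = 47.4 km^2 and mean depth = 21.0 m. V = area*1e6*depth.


V = 47.4 * 1e6 * 21.0 = 9.9540e+08 m^3


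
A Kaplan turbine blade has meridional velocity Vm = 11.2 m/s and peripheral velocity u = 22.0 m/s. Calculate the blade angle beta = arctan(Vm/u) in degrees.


beta = arctan(11.2 / 22.0) = 26.9802 degrees


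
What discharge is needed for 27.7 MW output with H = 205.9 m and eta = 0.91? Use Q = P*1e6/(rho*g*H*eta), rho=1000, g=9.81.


Q = 27.7 * 1e6 / (1000 * 9.81 * 205.9 * 0.91) = 15.0700 m^3/s


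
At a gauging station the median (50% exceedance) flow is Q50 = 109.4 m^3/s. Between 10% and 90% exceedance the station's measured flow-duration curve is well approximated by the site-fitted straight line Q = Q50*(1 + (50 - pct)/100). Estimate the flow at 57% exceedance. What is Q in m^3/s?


Q = 109.4 * (1 + (50 - 57)/100) = 101.7420 m^3/s


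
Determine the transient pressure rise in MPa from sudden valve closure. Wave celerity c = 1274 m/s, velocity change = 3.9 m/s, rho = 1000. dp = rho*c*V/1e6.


dp = 1000 * 1274 * 3.9 / 1e6 = 4.9686 MPa


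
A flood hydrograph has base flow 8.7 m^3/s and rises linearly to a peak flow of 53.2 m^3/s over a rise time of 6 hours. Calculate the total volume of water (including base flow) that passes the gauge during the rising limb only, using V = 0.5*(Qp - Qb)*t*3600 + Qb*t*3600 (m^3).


V = 0.5*(53.2 - 8.7)*6*3600 + 8.7*6*3600 = 668520.0000 m^3


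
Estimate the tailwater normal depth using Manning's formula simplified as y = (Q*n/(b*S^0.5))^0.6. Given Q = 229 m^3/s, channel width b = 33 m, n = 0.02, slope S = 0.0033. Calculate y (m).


y = (229 * 0.02 / (33 * 0.0033^0.5))^0.6 = 1.6977 m


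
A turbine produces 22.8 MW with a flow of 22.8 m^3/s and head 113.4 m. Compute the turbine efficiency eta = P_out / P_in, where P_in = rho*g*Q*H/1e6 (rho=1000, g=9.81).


P_in = 1000 * 9.81 * 22.8 * 113.4 / 1e6 = 25.3640 MW
eta = 22.8 / 25.3640 = 0.8989


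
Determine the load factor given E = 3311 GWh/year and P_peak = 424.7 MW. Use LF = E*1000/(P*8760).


LF = 3311 * 1000 / (424.7 * 8760) = 0.8900


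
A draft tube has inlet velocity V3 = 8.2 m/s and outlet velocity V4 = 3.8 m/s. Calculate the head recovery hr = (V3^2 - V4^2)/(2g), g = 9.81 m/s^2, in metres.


hr = (8.2^2 - 3.8^2) / (2*9.81) = 2.6911 m


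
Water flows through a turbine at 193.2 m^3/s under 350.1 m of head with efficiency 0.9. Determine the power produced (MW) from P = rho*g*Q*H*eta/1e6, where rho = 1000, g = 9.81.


P = 1000 * 9.81 * 193.2 * 350.1 * 0.9 / 1e6 = 597.1876 MW


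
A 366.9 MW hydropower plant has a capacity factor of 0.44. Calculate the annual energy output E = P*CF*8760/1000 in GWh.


E = 366.9 * 0.44 * 8760 / 1000 = 1414.1794 GWh


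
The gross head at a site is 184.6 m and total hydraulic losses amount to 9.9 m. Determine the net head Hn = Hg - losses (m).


Hn = 184.6 - 9.9 = 174.7000 m


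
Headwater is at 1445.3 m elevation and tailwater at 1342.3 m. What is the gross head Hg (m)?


Hg = 1445.3 - 1342.3 = 103.0000 m


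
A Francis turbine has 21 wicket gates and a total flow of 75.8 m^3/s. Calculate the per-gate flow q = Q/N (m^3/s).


q = 75.8 / 21 = 3.6095 m^3/s


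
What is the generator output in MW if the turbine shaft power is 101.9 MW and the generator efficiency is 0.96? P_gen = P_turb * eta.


P_gen = 101.9 * 0.96 = 97.8240 MW


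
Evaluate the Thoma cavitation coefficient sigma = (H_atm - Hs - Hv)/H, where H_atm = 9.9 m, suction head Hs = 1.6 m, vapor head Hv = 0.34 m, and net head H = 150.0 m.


sigma = (9.9 - 1.6 - 0.34) / 150.0 = 0.0531


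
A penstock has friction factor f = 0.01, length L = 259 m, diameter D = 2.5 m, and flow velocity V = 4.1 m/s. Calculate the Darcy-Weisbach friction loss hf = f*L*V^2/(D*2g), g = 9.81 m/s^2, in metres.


hf = 0.01 * 259 * 4.1^2 / (2.5 * 2 * 9.81) = 0.8876 m


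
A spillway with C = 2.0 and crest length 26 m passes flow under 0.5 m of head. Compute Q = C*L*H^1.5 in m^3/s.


Q = 2.0 * 26 * 0.5^1.5 = 18.3848 m^3/s


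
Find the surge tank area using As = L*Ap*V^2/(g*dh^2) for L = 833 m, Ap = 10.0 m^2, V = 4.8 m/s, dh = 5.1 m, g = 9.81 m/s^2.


As = 833 * 10.0 * 4.8^2 / (9.81 * 5.1^2) = 752.1737 m^2


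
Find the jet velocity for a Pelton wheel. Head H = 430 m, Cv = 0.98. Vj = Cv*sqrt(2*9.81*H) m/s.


Vj = 0.98 * sqrt(2*9.81*430) = 90.0139 m/s


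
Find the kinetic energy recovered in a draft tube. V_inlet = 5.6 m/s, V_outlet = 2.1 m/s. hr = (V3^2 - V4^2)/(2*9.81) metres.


hr = (5.6^2 - 2.1^2) / (2*9.81) = 1.3736 m


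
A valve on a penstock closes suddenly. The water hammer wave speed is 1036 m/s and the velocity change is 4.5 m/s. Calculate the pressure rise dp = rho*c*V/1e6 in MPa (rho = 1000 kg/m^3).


dp = 1000 * 1036 * 4.5 / 1e6 = 4.6620 MPa


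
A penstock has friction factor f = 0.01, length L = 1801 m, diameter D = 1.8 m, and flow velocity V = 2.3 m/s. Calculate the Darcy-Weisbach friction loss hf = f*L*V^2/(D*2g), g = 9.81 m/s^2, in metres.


hf = 0.01 * 1801 * 2.3^2 / (1.8 * 2 * 9.81) = 2.6977 m


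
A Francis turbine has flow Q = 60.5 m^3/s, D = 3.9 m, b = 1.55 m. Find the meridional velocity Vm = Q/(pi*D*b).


Vm = 60.5 / (pi * 3.9 * 1.55) = 3.1857 m/s


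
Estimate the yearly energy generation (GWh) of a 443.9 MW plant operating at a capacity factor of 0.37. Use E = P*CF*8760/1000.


E = 443.9 * 0.37 * 8760 / 1000 = 1438.7687 GWh


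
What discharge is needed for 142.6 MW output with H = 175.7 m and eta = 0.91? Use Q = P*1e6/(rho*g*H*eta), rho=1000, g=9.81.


Q = 142.6 * 1e6 / (1000 * 9.81 * 175.7 * 0.91) = 90.9154 m^3/s


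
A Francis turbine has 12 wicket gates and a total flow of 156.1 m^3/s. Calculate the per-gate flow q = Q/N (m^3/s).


q = 156.1 / 12 = 13.0083 m^3/s


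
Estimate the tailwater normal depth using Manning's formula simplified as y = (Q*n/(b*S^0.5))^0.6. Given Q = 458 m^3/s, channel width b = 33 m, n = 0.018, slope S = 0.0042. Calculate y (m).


y = (458 * 0.018 / (33 * 0.0042^0.5))^0.6 = 2.2470 m


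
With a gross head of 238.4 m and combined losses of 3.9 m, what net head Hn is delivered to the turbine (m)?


Hn = 238.4 - 3.9 = 234.5000 m


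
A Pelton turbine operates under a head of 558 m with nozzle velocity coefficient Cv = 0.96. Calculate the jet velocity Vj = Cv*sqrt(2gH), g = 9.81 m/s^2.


Vj = 0.96 * sqrt(2*9.81*558) = 100.4472 m/s


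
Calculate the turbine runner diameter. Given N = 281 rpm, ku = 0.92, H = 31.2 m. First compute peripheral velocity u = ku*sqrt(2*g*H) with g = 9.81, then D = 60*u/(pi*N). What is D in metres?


u = 0.92 * sqrt(2*9.81*31.2) = 22.7622 m/s
D = 60 * 22.7622 / (pi * 281) = 1.5471 m


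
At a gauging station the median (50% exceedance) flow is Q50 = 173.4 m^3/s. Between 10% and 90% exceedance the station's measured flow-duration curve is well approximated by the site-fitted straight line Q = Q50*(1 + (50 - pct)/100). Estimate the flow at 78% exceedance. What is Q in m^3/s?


Q = 173.4 * (1 + (50 - 78)/100) = 124.8480 m^3/s


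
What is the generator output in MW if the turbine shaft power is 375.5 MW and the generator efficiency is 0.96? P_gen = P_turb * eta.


P_gen = 375.5 * 0.96 = 360.4800 MW


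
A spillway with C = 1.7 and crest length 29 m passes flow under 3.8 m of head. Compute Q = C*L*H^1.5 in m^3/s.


Q = 1.7 * 29 * 3.8^1.5 = 365.1929 m^3/s


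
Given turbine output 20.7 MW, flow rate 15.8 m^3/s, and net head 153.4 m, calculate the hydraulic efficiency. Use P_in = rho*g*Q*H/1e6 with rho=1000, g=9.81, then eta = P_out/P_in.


P_in = 1000 * 9.81 * 15.8 * 153.4 / 1e6 = 23.7767 MW
eta = 20.7 / 23.7767 = 0.8706


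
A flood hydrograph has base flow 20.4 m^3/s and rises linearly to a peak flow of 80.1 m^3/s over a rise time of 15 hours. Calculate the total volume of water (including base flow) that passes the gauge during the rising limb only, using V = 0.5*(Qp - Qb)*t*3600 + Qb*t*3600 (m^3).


V = 0.5*(80.1 - 20.4)*15*3600 + 20.4*15*3600 = 2.7135e+06 m^3


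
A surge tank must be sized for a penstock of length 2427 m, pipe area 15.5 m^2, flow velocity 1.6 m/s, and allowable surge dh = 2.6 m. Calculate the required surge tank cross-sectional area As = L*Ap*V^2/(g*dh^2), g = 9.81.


As = 2427 * 15.5 * 1.6^2 / (9.81 * 2.6^2) = 1452.1977 m^2


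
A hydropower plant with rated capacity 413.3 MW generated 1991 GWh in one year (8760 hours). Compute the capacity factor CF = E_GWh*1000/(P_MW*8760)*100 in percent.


CF = 1991 * 1000 / (413.3 * 8760) * 100 = 54.9923 %


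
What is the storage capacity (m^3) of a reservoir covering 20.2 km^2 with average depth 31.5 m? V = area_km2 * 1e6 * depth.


V = 20.2 * 1e6 * 31.5 = 6.3630e+08 m^3


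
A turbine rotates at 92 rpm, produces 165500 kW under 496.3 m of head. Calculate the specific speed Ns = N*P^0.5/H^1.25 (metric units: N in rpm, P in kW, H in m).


Ns = 92 * 165500^0.5 / 496.3^1.25 = 15.9774


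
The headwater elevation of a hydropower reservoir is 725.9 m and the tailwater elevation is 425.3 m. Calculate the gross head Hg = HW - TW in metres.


Hg = 725.9 - 425.3 = 300.6000 m


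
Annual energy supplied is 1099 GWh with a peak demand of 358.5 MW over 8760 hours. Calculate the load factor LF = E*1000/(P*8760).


LF = 1099 * 1000 / (358.5 * 8760) = 0.3499


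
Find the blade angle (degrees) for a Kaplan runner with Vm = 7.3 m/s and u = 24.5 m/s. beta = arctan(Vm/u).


beta = arctan(7.3 / 24.5) = 16.5919 degrees


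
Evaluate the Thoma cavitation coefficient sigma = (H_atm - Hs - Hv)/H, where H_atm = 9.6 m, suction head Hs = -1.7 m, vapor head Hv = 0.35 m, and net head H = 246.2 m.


sigma = (9.6 - (-1.7) - 0.35) / 246.2 = 0.0445


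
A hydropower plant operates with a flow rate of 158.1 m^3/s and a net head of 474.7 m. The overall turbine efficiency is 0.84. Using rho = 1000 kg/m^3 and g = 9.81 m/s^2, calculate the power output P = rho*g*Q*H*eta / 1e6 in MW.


P = 1000 * 9.81 * 158.1 * 474.7 * 0.84 / 1e6 = 618.4426 MW


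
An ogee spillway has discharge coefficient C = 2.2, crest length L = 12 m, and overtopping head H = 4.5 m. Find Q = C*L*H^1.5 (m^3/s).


Q = 2.2 * 12 * 4.5^1.5 = 252.0129 m^3/s


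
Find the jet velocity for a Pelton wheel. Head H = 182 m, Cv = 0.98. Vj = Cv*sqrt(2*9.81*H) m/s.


Vj = 0.98 * sqrt(2*9.81*182) = 58.5614 m/s


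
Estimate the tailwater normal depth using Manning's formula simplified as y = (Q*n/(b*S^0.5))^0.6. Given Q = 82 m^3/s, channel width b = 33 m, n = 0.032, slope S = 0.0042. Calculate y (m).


y = (82 * 0.032 / (33 * 0.0042^0.5))^0.6 = 1.1306 m


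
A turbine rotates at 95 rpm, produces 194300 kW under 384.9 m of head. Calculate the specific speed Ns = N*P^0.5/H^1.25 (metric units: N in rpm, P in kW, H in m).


Ns = 95 * 194300^0.5 / 384.9^1.25 = 24.5626


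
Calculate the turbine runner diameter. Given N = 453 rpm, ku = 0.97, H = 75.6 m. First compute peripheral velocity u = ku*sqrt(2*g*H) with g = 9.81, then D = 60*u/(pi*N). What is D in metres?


u = 0.97 * sqrt(2*9.81*75.6) = 37.3579 m/s
D = 60 * 37.3579 / (pi * 453) = 1.5750 m


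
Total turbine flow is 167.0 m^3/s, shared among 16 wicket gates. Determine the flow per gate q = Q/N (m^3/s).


q = 167.0 / 16 = 10.4375 m^3/s


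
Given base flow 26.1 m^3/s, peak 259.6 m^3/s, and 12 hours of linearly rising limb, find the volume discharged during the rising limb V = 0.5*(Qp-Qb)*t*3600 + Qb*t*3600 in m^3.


V = 0.5*(259.6 - 26.1)*12*3600 + 26.1*12*3600 = 6.1711e+06 m^3


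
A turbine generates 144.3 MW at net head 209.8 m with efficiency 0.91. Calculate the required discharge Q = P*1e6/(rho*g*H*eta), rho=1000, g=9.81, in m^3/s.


Q = 144.3 * 1e6 / (1000 * 9.81 * 209.8 * 0.91) = 77.0461 m^3/s


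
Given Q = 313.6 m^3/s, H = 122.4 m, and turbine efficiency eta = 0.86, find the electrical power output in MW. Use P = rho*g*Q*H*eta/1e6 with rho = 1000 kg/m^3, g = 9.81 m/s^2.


P = 1000 * 9.81 * 313.6 * 122.4 * 0.86 / 1e6 = 323.8359 MW


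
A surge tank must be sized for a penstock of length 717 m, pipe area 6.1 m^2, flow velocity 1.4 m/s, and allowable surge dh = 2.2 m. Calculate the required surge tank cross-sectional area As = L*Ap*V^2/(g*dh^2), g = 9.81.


As = 717 * 6.1 * 1.4^2 / (9.81 * 2.2^2) = 180.5472 m^2


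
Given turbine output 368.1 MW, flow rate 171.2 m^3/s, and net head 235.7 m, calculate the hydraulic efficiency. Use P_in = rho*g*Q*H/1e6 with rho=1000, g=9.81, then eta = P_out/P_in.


P_in = 1000 * 9.81 * 171.2 * 235.7 / 1e6 = 395.8516 MW
eta = 368.1 / 395.8516 = 0.9299


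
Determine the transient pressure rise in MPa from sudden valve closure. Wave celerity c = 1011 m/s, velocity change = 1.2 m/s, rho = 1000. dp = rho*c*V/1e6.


dp = 1000 * 1011 * 1.2 / 1e6 = 1.2132 MPa


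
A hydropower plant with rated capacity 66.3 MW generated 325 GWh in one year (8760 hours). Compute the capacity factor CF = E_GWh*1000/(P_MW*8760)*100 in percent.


CF = 325 * 1000 / (66.3 * 8760) * 100 = 55.9585 %


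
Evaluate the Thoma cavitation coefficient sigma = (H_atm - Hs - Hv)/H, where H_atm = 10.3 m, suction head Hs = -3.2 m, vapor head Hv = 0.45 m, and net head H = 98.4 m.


sigma = (10.3 - (-3.2) - 0.45) / 98.4 = 0.1326


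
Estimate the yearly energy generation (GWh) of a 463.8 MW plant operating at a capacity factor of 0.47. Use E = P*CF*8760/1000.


E = 463.8 * 0.47 * 8760 / 1000 = 1909.5574 GWh


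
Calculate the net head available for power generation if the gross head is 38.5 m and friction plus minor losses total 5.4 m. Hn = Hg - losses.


Hn = 38.5 - 5.4 = 33.1000 m


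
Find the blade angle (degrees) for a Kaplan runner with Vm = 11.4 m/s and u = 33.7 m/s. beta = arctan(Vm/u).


beta = arctan(11.4 / 33.7) = 18.6896 degrees


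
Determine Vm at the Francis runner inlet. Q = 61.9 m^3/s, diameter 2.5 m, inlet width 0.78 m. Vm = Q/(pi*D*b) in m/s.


Vm = 61.9 / (pi * 2.5 * 0.78) = 10.1043 m/s


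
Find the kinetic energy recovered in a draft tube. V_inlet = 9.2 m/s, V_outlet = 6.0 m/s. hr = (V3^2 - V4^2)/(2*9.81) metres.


hr = (9.2^2 - 6.0^2) / (2*9.81) = 2.4791 m


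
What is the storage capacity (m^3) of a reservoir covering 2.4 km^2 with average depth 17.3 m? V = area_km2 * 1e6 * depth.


V = 2.4 * 1e6 * 17.3 = 4.1520e+07 m^3


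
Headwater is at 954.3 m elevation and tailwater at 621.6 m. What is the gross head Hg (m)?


Hg = 954.3 - 621.6 = 332.7000 m


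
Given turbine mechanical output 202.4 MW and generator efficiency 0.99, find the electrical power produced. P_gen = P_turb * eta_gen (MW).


P_gen = 202.4 * 0.99 = 200.3760 MW


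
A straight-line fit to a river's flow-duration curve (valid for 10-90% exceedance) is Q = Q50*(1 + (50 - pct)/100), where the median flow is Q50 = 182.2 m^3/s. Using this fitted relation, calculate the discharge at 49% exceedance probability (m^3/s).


Q = 182.2 * (1 + (50 - 49)/100) = 184.0220 m^3/s


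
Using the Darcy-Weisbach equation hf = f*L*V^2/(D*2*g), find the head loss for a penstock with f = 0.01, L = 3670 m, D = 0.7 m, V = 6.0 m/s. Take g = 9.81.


hf = 0.01 * 3670 * 6.0^2 / (0.7 * 2 * 9.81) = 96.1992 m


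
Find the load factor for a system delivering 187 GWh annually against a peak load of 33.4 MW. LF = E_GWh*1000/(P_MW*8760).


LF = 187 * 1000 / (33.4 * 8760) = 0.6391


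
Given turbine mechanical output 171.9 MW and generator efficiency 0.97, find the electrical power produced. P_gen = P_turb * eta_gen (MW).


P_gen = 171.9 * 0.97 = 166.7430 MW
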